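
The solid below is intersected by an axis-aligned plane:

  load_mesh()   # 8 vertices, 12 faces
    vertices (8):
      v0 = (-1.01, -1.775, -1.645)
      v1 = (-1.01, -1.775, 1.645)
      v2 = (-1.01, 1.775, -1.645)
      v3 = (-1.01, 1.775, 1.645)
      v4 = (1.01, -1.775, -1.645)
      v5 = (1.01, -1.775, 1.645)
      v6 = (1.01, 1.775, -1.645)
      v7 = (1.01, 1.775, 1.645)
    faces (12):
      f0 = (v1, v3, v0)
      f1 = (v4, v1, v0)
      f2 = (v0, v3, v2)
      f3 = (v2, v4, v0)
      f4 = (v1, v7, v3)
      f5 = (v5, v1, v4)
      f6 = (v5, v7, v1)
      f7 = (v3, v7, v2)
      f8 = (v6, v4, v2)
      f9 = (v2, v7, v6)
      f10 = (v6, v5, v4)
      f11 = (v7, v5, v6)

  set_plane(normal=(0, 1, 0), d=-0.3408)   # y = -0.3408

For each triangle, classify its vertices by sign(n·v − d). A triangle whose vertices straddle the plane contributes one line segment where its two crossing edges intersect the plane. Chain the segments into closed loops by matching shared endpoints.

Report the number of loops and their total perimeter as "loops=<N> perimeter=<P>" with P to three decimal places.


Straddling triangles (8 of 12):
  (v1,v3,v0) [-+-] → (-1.01, -0.3408, 1.645)–(-1.01, -0.3408, -0.31584)  len=1.9608
  (v0,v3,v2) [-++] → (-1.01, -0.3408, -0.31584)–(-1.01, -0.3408, -1.645)  len=1.3292
  (v2,v4,v0) [+--] → (0.19392, -0.3408, -1.645)–(-1.01, -0.3408, -1.645)  len=1.2039
  (v1,v7,v3) [-++] → (-0.19392, -0.3408, 1.645)–(-1.01, -0.3408, 1.645)  len=0.8161
  (v5,v7,v1) [-+-] → (1.01, -0.3408, 1.645)–(-0.19392, -0.3408, 1.645)  len=1.2039
  (v6,v4,v2) [+-+] → (1.01, -0.3408, -1.645)–(0.19392, -0.3408, -1.645)  len=0.8161
  (v6,v5,v4) [+--] → (1.01, -0.3408, 0.31584)–(1.01, -0.3408, -1.645)  len=1.9608
  (v7,v5,v6) [+-+] → (1.01, -0.3408, 1.645)–(1.01, -0.3408, 0.31584)  len=1.3292

Chained into 1 loop(s):
  loop 1: 8 segments, perimeter = 10.6200
Total perimeter = 10.620

loops=1 perimeter=10.620


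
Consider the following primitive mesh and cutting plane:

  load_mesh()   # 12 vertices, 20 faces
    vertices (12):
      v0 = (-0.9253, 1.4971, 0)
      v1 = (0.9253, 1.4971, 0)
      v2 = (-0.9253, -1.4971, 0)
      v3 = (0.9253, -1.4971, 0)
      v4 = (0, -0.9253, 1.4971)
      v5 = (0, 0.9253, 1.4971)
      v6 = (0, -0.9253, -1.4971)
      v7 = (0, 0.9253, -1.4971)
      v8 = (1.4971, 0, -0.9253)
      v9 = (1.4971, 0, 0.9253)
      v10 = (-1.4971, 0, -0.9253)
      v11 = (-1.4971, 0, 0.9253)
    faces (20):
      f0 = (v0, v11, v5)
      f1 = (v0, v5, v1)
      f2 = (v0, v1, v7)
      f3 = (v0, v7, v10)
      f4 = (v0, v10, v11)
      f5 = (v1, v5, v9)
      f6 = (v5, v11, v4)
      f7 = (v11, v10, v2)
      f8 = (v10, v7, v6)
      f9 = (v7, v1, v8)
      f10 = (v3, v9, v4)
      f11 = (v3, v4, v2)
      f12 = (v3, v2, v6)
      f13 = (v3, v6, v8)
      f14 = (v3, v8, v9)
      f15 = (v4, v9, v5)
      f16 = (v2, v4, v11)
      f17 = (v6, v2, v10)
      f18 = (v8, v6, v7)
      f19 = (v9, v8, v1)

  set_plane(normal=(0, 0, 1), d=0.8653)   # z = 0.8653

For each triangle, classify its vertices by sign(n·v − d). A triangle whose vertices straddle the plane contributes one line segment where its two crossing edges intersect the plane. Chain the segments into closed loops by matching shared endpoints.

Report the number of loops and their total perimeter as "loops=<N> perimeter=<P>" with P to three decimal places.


Straddling triangles (10 of 20):
  (v0,v11,v5) [-++] → (-1.46002, 0.0970777, 0.8653)–(-0.390491, 1.16661, 0.8653)  len=1.5125
  (v0,v5,v1) [-+-] → (-0.390491, 1.16661, 0.8653)–(0.390491, 1.16661, 0.8653)  len=0.7810
  (v0,v10,v11) [--+] → (-1.4971, 0, 0.8653)–(-1.46002, 0.0970777, 0.8653)  len=0.1039
  (v1,v5,v9) [-++] → (0.390491, 1.16661, 0.8653)–(1.46002, 0.0970777, 0.8653)  len=1.5125
  (v11,v10,v2) [+--] → (-1.4971, 0, 0.8653)–(-1.46002, -0.0970777, 0.8653)  len=0.1039
  (v3,v9,v4) [-++] → (1.46002, -0.0970777, 0.8653)–(0.390491, -1.16661, 0.8653)  len=1.5125
  (v3,v4,v2) [-+-] → (0.390491, -1.16661, 0.8653)–(-0.390491, -1.16661, 0.8653)  len=0.7810
  (v3,v8,v9) [--+] → (1.4971, 0, 0.8653)–(1.46002, -0.0970777, 0.8653)  len=0.1039
  (v2,v4,v11) [-++] → (-0.390491, -1.16661, 0.8653)–(-1.46002, -0.0970777, 0.8653)  len=1.5125
  (v9,v8,v1) [+--] → (1.4971, 0, 0.8653)–(1.46002, 0.0970777, 0.8653)  len=0.1039

Chained into 1 loop(s):
  loop 1: 10 segments, perimeter = 8.0278
Total perimeter = 8.028

loops=1 perimeter=8.028


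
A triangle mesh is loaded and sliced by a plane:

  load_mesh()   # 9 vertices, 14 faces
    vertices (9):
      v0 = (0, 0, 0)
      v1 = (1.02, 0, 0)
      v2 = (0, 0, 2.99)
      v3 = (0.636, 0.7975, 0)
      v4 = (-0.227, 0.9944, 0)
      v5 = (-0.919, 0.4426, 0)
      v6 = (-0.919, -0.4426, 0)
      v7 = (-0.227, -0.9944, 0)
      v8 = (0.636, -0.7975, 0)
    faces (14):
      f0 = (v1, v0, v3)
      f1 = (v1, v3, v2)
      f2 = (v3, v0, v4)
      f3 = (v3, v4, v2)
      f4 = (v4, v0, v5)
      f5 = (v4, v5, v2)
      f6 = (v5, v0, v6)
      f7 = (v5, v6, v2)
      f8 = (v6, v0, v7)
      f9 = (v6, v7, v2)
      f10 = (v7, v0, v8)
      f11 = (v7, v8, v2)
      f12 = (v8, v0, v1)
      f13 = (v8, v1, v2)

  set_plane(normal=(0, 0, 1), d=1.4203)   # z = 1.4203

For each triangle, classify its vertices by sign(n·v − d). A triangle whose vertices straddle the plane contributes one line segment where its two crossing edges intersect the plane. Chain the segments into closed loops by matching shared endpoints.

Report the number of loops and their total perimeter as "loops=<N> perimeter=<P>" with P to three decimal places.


loops=1 perimeter=3.253

Straddling triangles (7 of 14):
  (v1,v3,v2) [--+] → (0.333889, 0.418674, 1.4203)–(0.535483, 0, 1.4203)  len=0.4647
  (v3,v4,v2) [--+] → (-0.119171, 0.522043, 1.4203)–(0.333889, 0.418674, 1.4203)  len=0.4647
  (v4,v5,v2) [--+] → (-0.48246, 0.232358, 1.4203)–(-0.119171, 0.522043, 1.4203)  len=0.4646
  (v5,v6,v2) [--+] → (-0.48246, -0.232358, 1.4203)–(-0.48246, 0.232358, 1.4203)  len=0.4647
  (v6,v7,v2) [--+] → (-0.119171, -0.522043, 1.4203)–(-0.48246, -0.232358, 1.4203)  len=0.4646
  (v7,v8,v2) [--+] → (0.333889, -0.418674, 1.4203)–(-0.119171, -0.522043, 1.4203)  len=0.4647
  (v8,v1,v2) [--+] → (0.535483, 0, 1.4203)–(0.333889, -0.418674, 1.4203)  len=0.4647

Chained into 1 loop(s):
  loop 1: 7 segments, perimeter = 3.2528
Total perimeter = 3.253


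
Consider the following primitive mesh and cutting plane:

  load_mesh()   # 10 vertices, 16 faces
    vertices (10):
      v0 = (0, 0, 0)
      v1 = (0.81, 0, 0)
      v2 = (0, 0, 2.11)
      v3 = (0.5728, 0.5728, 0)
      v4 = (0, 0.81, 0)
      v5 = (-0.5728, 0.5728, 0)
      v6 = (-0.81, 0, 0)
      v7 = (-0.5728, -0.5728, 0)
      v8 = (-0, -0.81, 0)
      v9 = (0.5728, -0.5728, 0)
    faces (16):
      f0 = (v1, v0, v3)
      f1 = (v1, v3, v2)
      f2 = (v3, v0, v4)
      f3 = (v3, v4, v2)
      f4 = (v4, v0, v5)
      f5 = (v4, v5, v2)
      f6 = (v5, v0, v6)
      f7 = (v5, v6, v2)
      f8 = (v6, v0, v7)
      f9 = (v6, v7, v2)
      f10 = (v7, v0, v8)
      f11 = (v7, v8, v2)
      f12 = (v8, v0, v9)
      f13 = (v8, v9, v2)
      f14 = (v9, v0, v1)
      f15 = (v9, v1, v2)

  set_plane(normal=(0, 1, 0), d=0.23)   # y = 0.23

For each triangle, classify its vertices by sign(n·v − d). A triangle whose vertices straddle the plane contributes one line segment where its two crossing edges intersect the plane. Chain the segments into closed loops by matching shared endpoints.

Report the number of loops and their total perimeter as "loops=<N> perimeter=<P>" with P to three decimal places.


loops=1 perimeter=4.811

Straddling triangles (8 of 16):
  (v1,v0,v3) [--+] → (0.23, 0.23, 0)–(0.714756, 0.23, 0)  len=0.4848
  (v1,v3,v2) [-+-] → (0.714756, 0.23, 0)–(0.23, 0.23, 1.26276)  len=1.3526
  (v3,v0,v4) [+-+] → (0.23, 0.23, 0)–(0, 0.23, 0)  len=0.2300
  (v3,v4,v2) [++-] → (0, 0.23, 1.51086)–(0.23, 0.23, 1.26276)  len=0.3383
  (v4,v0,v5) [+-+] → (0, 0.23, 0)–(-0.23, 0.23, 0)  len=0.2300
  (v4,v5,v2) [++-] → (-0.23, 0.23, 1.26276)–(0, 0.23, 1.51086)  len=0.3383
  (v5,v0,v6) [+--] → (-0.23, 0.23, 0)–(-0.714756, 0.23, 0)  len=0.4848
  (v5,v6,v2) [+--] → (-0.714756, 0.23, 0)–(-0.23, 0.23, 1.26276)  len=1.3526

Chained into 1 loop(s):
  loop 1: 8 segments, perimeter = 4.8114
Total perimeter = 4.811


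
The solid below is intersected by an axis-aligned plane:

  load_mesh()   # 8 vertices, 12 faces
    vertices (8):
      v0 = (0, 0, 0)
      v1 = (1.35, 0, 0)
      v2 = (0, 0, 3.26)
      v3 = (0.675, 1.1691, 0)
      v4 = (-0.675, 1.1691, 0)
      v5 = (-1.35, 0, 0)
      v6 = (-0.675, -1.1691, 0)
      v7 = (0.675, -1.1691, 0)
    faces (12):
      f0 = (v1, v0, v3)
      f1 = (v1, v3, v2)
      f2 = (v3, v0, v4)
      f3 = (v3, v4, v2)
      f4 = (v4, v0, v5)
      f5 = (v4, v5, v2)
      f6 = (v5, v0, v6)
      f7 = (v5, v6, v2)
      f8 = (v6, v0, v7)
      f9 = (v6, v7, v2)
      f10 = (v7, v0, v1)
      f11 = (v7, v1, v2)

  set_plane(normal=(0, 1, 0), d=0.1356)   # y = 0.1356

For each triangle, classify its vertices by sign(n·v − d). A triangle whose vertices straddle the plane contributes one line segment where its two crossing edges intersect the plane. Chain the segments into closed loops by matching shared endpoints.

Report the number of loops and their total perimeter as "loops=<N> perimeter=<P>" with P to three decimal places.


Straddling triangles (6 of 12):
  (v1,v0,v3) [--+] → (0.078291, 0.1356, 0)–(1.27171, 0.1356, 0)  len=1.1934
  (v1,v3,v2) [-+-] → (1.27171, 0.1356, 0)–(0.078291, 0.1356, 2.88188)  len=3.1192
  (v3,v0,v4) [+-+] → (0.078291, 0.1356, 0)–(-0.078291, 0.1356, 0)  len=0.1566
  (v3,v4,v2) [++-] → (-0.078291, 0.1356, 2.88188)–(0.078291, 0.1356, 2.88188)  len=0.1566
  (v4,v0,v5) [+--] → (-0.078291, 0.1356, 0)–(-1.27171, 0.1356, 0)  len=1.1934
  (v4,v5,v2) [+--] → (-1.27171, 0.1356, 0)–(-0.078291, 0.1356, 2.88188)  len=3.1192

Chained into 1 loop(s):
  loop 1: 6 segments, perimeter = 8.9384
Total perimeter = 8.938

loops=1 perimeter=8.938


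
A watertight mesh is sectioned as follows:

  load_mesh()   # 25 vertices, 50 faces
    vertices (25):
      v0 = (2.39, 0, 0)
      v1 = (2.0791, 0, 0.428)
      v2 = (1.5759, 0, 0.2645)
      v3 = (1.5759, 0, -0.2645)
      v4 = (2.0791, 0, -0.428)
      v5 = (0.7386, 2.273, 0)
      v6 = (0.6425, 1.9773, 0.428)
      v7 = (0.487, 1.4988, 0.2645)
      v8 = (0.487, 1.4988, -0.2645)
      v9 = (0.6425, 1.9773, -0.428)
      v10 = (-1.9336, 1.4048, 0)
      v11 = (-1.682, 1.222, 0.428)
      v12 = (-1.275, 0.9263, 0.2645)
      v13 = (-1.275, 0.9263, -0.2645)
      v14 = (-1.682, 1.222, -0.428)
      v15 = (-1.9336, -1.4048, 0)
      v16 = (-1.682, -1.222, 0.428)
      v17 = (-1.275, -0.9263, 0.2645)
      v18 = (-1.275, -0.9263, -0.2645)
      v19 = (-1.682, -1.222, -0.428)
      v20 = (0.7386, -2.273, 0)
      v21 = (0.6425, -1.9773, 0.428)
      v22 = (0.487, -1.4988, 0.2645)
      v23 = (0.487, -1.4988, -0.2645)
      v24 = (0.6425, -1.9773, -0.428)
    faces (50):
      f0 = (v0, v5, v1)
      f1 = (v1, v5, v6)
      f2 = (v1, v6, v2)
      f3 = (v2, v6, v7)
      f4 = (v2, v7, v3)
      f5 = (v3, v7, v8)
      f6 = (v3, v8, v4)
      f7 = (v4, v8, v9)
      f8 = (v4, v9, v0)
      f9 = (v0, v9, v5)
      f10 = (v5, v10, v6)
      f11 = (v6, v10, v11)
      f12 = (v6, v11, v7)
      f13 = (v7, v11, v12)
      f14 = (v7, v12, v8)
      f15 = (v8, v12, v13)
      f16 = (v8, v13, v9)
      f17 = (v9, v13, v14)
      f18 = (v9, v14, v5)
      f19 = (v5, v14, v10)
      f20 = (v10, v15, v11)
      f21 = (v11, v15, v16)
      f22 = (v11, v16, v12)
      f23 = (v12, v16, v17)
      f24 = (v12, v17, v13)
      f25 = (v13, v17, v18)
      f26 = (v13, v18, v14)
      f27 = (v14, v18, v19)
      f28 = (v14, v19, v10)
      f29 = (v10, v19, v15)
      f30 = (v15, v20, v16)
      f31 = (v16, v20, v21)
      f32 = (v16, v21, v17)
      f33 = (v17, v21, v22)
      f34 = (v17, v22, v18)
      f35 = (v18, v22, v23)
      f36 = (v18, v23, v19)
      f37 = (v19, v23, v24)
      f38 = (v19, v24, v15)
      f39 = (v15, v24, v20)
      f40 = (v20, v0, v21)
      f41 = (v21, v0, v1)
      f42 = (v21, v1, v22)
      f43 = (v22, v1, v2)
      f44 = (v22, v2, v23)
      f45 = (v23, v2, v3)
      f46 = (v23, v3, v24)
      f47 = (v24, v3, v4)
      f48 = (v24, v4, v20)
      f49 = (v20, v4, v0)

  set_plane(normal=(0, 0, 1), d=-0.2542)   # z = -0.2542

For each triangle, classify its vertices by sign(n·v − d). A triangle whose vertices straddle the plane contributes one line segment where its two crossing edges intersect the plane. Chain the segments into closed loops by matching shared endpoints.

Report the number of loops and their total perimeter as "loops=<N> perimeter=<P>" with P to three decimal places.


Straddling triangles (20 of 50):
  (v2,v7,v3) [++-] → (1.5547, 0.0291827, -0.2542)–(1.5759, 0, -0.2542)  len=0.0361
  (v3,v7,v8) [-+-] → (1.5547, 0.0291827, -0.2542)–(0.487, 1.4988, -0.2542)  len=1.8165
  (v4,v9,v0) [--+] → (1.35212, 1.17437, -0.2542)–(2.20535, 0, -0.2542)  len=1.4516
  (v0,v9,v5) [+-+] → (1.35212, 1.17437, -0.2542)–(0.681524, 2.09738, -0.2542)  len=1.1409
  (v7,v12,v8) [++-] → (0.452693, 1.48765, -0.2542)–(0.487, 1.4988, -0.2542)  len=0.0361
  (v8,v12,v13) [-+-] → (0.452693, 1.48765, -0.2542)–(-1.275, 0.9263, -0.2542)  len=1.8166
  (v9,v14,v5) [--+] → (-0.699055, 1.64878, -0.2542)–(0.681524, 2.09738, -0.2542)  len=1.4516
  (v5,v14,v10) [+-+] → (-0.699055, 1.64878, -0.2542)–(-1.78417, 1.29623, -0.2542)  len=1.1409
  (v12,v17,v13) [++-] → (-1.275, 0.890229, -0.2542)–(-1.275, 0.9263, -0.2542)  len=0.0361
  (v13,v17,v18) [-+-] → (-1.275, 0.890229, -0.2542)–(-1.275, -0.9263, -0.2542)  len=1.8165
  (v14,v19,v10) [--+] → (-1.78417, -0.155323, -0.2542)–(-1.78417, 1.29623, -0.2542)  len=1.4516
  (v10,v19,v15) [+-+] → (-1.78417, -0.155323, -0.2542)–(-1.78417, -1.29623, -0.2542)  len=1.1409
  (v17,v22,v18) [++-] → (-1.24069, -0.937447, -0.2542)–(-1.275, -0.9263, -0.2542)  len=0.0361
  (v18,v22,v23) [-+-] → (-1.24069, -0.937447, -0.2542)–(0.487, -1.4988, -0.2542)  len=1.8166
  (v19,v24,v15) [--+] → (-0.403589, -1.74482, -0.2542)–(-1.78417, -1.29623, -0.2542)  len=1.4516
  (v15,v24,v20) [+-+] → (-0.403589, -1.74482, -0.2542)–(0.681524, -2.09738, -0.2542)  len=1.1409
  (v22,v2,v23) [++-] → (0.508202, -1.46962, -0.2542)–(0.487, -1.4988, -0.2542)  len=0.0361
  (v23,v2,v3) [-+-] → (0.508202, -1.46962, -0.2542)–(1.5759, 0, -0.2542)  len=1.8165
  (v24,v4,v20) [--+] → (1.53476, -0.923008, -0.2542)–(0.681524, -2.09738, -0.2542)  len=1.4516
  (v20,v4,v0) [+-+] → (1.53476, -0.923008, -0.2542)–(2.20535, 0, -0.2542)  len=1.1409

Chained into 2 loop(s):
  loop 1: 10 segments, perimeter = 9.2631
  loop 2: 10 segments, perimeter = 12.9626
Total perimeter = 22.226

loops=2 perimeter=22.226


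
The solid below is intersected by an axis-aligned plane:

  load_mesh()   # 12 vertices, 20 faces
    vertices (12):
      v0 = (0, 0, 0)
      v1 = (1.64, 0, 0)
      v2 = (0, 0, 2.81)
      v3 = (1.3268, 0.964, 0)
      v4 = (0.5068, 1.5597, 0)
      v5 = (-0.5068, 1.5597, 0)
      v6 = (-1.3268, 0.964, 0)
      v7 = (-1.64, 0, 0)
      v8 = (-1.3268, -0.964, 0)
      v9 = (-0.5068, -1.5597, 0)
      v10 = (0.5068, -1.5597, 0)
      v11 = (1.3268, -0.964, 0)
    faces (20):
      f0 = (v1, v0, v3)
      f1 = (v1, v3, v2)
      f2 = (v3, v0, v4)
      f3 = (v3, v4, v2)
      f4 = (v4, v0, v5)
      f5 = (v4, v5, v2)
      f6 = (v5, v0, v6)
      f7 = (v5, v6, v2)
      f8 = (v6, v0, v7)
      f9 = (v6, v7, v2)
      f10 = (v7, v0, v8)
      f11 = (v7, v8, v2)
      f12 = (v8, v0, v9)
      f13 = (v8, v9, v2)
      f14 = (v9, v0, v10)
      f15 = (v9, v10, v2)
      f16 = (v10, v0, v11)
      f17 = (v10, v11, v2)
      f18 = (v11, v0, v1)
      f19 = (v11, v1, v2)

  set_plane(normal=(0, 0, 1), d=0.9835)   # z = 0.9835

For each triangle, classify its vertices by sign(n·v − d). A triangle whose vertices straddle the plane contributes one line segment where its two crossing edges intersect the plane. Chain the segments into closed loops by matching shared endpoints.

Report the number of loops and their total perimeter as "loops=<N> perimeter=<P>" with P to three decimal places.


Straddling triangles (10 of 20):
  (v1,v3,v2) [--+] → (0.86242, 0.6266, 0.9835)–(1.066, 0, 0.9835)  len=0.6588
  (v3,v4,v2) [--+] → (0.32942, 1.01381, 0.9835)–(0.86242, 0.6266, 0.9835)  len=0.6588
  (v4,v5,v2) [--+] → (-0.32942, 1.01381, 0.9835)–(0.32942, 1.01381, 0.9835)  len=0.6588
  (v5,v6,v2) [--+] → (-0.86242, 0.6266, 0.9835)–(-0.32942, 1.01381, 0.9835)  len=0.6588
  (v6,v7,v2) [--+] → (-1.066, 0, 0.9835)–(-0.86242, 0.6266, 0.9835)  len=0.6588
  (v7,v8,v2) [--+] → (-0.86242, -0.6266, 0.9835)–(-1.066, 0, 0.9835)  len=0.6588
  (v8,v9,v2) [--+] → (-0.32942, -1.01381, 0.9835)–(-0.86242, -0.6266, 0.9835)  len=0.6588
  (v9,v10,v2) [--+] → (0.32942, -1.01381, 0.9835)–(-0.32942, -1.01381, 0.9835)  len=0.6588
  (v10,v11,v2) [--+] → (0.86242, -0.6266, 0.9835)–(0.32942, -1.01381, 0.9835)  len=0.6588
  (v11,v1,v2) [--+] → (1.066, 0, 0.9835)–(0.86242, -0.6266, 0.9835)  len=0.6588

Chained into 1 loop(s):
  loop 1: 10 segments, perimeter = 6.5882
Total perimeter = 6.588

loops=1 perimeter=6.588


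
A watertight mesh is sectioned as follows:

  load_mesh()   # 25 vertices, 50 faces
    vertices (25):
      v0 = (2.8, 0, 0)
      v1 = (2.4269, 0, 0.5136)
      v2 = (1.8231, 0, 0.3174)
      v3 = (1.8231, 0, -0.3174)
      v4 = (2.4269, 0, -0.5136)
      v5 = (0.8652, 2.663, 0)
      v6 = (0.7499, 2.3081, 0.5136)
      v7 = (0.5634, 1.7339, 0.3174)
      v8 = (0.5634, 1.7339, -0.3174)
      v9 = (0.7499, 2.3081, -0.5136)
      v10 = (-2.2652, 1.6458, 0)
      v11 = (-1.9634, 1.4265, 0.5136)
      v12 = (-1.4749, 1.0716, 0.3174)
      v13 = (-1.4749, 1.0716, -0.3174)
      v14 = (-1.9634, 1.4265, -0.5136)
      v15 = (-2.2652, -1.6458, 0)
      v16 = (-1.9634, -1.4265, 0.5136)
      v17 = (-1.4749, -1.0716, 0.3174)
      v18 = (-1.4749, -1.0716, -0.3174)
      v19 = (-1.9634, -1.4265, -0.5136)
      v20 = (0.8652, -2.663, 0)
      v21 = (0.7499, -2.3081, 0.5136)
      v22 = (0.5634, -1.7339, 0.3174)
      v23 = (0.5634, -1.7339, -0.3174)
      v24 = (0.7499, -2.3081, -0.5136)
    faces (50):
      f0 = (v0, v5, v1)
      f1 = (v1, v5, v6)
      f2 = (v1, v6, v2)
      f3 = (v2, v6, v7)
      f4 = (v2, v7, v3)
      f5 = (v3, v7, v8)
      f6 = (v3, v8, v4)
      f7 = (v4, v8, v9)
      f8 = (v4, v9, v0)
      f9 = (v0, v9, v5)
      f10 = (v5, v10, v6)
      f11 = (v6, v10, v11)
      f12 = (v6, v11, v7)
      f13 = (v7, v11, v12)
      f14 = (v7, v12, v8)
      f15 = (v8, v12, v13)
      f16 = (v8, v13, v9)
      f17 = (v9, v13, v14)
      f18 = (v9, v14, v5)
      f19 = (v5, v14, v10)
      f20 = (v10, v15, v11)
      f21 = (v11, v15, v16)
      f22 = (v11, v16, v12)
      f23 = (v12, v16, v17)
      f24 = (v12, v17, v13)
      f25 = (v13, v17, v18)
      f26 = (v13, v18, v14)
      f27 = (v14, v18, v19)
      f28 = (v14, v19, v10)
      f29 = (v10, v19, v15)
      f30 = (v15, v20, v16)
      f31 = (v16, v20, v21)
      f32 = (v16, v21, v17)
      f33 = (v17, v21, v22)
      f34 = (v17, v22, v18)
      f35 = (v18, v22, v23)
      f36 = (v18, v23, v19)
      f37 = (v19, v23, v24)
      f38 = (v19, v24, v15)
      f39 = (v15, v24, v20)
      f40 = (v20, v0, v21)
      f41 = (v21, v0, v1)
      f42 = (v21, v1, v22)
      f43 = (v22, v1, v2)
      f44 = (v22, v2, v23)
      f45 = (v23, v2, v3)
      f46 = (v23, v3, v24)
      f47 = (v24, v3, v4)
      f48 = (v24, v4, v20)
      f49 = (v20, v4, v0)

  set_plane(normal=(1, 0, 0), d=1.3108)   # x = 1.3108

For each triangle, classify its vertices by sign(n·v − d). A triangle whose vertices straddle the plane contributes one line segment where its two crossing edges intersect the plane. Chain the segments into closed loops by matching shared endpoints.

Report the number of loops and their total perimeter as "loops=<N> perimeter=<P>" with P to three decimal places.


Straddling triangles (20 of 50):
  (v0,v5,v1) [+-+] → (1.3108, 2.04969, 0)–(1.3108, 1.90317, 0.146546)  len=0.2072
  (v1,v5,v6) [+--] → (1.3108, 1.90317, 0.146546)–(1.3108, 1.53612, 0.5136)  len=0.5191
  (v1,v6,v2) [+-+] → (1.3108, 1.53612, 0.5136)–(1.3108, 1.10179, 0.411058)  len=0.4463
  (v2,v6,v7) [+--] → (1.3108, 1.10179, 0.411058)–(1.3108, 0.70515, 0.3174)  len=0.4075
  (v2,v7,v3) [+-+] → (1.3108, 0.70515, 0.3174)–(1.3108, 0.70515, -0.0592369)  len=0.3766
  (v3,v7,v8) [+--] → (1.3108, 0.70515, -0.0592369)–(1.3108, 0.70515, -0.3174)  len=0.2582
  (v3,v8,v4) [+-+] → (1.3108, 0.70515, -0.3174)–(1.3108, 1.03848, -0.396091)  len=0.3425
  (v4,v8,v9) [+--] → (1.3108, 1.03848, -0.396091)–(1.3108, 1.53612, -0.5136)  len=0.5113
  (v4,v9,v0) [+-+] → (1.3108, 1.53612, -0.5136)–(1.3108, 1.67661, -0.373081)  len=0.1987
  (v0,v9,v5) [+--] → (1.3108, 1.67661, -0.373081)–(1.3108, 2.04969, 0)  len=0.5276
  (v20,v0,v21) [-+-] → (1.3108, -2.04969, 0)–(1.3108, -1.67661, 0.373081)  len=0.5276
  (v21,v0,v1) [-++] → (1.3108, -1.67661, 0.373081)–(1.3108, -1.53612, 0.5136)  len=0.1987
  (v21,v1,v22) [-+-] → (1.3108, -1.53612, 0.5136)–(1.3108, -1.03848, 0.396091)  len=0.5113
  (v22,v1,v2) [-++] → (1.3108, -1.03848, 0.396091)–(1.3108, -0.70515, 0.3174)  len=0.3425
  (v22,v2,v23) [-+-] → (1.3108, -0.70515, 0.3174)–(1.3108, -0.70515, 0.0592369)  len=0.2582
  (v23,v2,v3) [-++] → (1.3108, -0.70515, 0.0592369)–(1.3108, -0.70515, -0.3174)  len=0.3766
  (v23,v3,v24) [-+-] → (1.3108, -0.70515, -0.3174)–(1.3108, -1.10179, -0.411058)  len=0.4075
  (v24,v3,v4) [-++] → (1.3108, -1.10179, -0.411058)–(1.3108, -1.53612, -0.5136)  len=0.4463
  (v24,v4,v20) [-+-] → (1.3108, -1.53612, -0.5136)–(1.3108, -1.90317, -0.146546)  len=0.5191
  (v20,v4,v0) [-++] → (1.3108, -1.90317, -0.146546)–(1.3108, -2.04969, 0)  len=0.2072

Chained into 2 loop(s):
  loop 1: 10 segments, perimeter = 3.7951
  loop 2: 10 segments, perimeter = 3.7951
Total perimeter = 7.590

loops=2 perimeter=7.590


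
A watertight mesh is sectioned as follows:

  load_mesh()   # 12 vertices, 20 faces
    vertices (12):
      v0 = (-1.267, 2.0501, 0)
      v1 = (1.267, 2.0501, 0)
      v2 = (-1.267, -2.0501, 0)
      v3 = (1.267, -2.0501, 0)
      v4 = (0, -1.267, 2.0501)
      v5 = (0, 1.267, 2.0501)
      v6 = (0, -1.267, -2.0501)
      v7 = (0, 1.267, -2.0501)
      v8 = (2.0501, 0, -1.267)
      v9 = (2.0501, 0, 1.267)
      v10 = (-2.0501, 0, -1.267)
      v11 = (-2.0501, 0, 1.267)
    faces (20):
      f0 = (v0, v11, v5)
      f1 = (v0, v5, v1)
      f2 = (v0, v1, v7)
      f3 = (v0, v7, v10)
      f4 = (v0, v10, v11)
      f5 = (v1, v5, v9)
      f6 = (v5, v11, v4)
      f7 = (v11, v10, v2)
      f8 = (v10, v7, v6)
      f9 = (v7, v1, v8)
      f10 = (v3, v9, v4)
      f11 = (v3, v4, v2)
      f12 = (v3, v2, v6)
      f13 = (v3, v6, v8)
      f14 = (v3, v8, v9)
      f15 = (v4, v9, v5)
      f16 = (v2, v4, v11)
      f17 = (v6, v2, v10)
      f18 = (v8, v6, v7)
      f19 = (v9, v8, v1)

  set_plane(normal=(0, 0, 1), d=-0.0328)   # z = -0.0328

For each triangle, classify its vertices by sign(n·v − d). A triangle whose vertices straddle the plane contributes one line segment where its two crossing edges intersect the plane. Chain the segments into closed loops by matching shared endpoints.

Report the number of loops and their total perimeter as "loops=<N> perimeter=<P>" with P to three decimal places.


Straddling triangles (10 of 20):
  (v0,v1,v7) [++-] → (1.24673, 2.03757, -0.0328)–(-1.24673, 2.03757, -0.0328)  len=2.4935
  (v0,v7,v10) [+--] → (-1.24673, 2.03757, -0.0328)–(-1.28727, 1.99703, -0.0328)  len=0.0573
  (v0,v10,v11) [+-+] → (-1.28727, 1.99703, -0.0328)–(-2.0501, 0, -0.0328)  len=2.1378
  (v11,v10,v2) [+-+] → (-2.0501, 0, -0.0328)–(-1.28727, -1.99703, -0.0328)  len=2.1378
  (v7,v1,v8) [-+-] → (1.24673, 2.03757, -0.0328)–(1.28727, 1.99703, -0.0328)  len=0.0573
  (v3,v2,v6) [++-] → (-1.24673, -2.03757, -0.0328)–(1.24673, -2.03757, -0.0328)  len=2.4935
  (v3,v6,v8) [+--] → (1.24673, -2.03757, -0.0328)–(1.28727, -1.99703, -0.0328)  len=0.0573
  (v3,v8,v9) [+-+] → (1.28727, -1.99703, -0.0328)–(2.0501, 0, -0.0328)  len=2.1378
  (v6,v2,v10) [-+-] → (-1.24673, -2.03757, -0.0328)–(-1.28727, -1.99703, -0.0328)  len=0.0573
  (v9,v8,v1) [+-+] → (2.0501, 0, -0.0328)–(1.28727, 1.99703, -0.0328)  len=2.1378

Chained into 1 loop(s):
  loop 1: 10 segments, perimeter = 13.7673
Total perimeter = 13.767

loops=1 perimeter=13.767


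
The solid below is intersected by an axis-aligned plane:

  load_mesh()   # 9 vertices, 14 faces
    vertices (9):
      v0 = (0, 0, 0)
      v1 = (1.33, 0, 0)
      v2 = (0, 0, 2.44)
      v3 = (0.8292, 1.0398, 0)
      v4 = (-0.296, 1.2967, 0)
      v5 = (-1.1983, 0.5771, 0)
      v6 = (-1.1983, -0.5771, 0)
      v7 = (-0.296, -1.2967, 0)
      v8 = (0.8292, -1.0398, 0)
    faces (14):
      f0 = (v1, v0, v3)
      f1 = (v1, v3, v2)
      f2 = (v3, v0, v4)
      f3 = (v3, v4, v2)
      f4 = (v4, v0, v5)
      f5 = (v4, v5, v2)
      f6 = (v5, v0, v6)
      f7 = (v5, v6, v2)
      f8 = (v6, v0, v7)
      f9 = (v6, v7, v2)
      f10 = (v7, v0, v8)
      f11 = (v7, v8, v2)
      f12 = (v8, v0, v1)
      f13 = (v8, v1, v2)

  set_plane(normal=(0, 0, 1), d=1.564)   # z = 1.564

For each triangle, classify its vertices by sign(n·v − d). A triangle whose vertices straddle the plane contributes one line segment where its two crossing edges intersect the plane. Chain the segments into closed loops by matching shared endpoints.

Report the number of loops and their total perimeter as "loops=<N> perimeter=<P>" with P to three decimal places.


loops=1 perimeter=2.900

Straddling triangles (7 of 14):
  (v1,v3,v2) [--+] → (0.297696, 0.373305, 1.564)–(0.477492, 0, 1.564)  len=0.4143
  (v3,v4,v2) [--+] → (-0.106269, 0.465537, 1.564)–(0.297696, 0.373305, 1.564)  len=0.4144
  (v4,v5,v2) [--+] → (-0.430209, 0.207188, 1.564)–(-0.106269, 0.465537, 1.564)  len=0.4143
  (v5,v6,v2) [--+] → (-0.430209, -0.207188, 1.564)–(-0.430209, 0.207188, 1.564)  len=0.4144
  (v6,v7,v2) [--+] → (-0.106269, -0.465537, 1.564)–(-0.430209, -0.207188, 1.564)  len=0.4143
  (v7,v8,v2) [--+] → (0.297696, -0.373305, 1.564)–(-0.106269, -0.465537, 1.564)  len=0.4144
  (v8,v1,v2) [--+] → (0.477492, 0, 1.564)–(0.297696, -0.373305, 1.564)  len=0.4143

Chained into 1 loop(s):
  loop 1: 7 segments, perimeter = 2.9005
Total perimeter = 2.900


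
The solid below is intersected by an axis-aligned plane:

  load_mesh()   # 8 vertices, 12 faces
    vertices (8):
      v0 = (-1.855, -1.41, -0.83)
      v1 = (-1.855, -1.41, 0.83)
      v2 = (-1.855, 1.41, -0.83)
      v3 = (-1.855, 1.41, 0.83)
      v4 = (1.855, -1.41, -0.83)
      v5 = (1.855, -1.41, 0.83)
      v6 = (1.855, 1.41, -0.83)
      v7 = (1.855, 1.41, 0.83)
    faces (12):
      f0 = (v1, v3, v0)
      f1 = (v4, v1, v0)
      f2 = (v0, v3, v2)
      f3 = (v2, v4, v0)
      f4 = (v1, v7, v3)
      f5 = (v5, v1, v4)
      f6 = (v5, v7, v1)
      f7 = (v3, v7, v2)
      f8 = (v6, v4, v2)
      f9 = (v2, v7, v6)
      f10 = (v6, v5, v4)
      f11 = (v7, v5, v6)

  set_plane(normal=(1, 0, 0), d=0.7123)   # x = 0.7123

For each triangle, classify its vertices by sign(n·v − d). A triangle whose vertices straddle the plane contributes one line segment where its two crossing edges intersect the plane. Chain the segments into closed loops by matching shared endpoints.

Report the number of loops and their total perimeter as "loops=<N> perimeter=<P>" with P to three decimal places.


loops=1 perimeter=8.960

Straddling triangles (8 of 12):
  (v4,v1,v0) [+--] → (0.7123, -1.41, -0.318711)–(0.7123, -1.41, -0.83)  len=0.5113
  (v2,v4,v0) [-+-] → (0.7123, -0.541425, -0.83)–(0.7123, -1.41, -0.83)  len=0.8686
  (v1,v7,v3) [-+-] → (0.7123, 0.541425, 0.83)–(0.7123, 1.41, 0.83)  len=0.8686
  (v5,v1,v4) [+-+] → (0.7123, -1.41, 0.83)–(0.7123, -1.41, -0.318711)  len=1.1487
  (v5,v7,v1) [++-] → (0.7123, 0.541425, 0.83)–(0.7123, -1.41, 0.83)  len=1.9514
  (v3,v7,v2) [-+-] → (0.7123, 1.41, 0.83)–(0.7123, 1.41, 0.318711)  len=0.5113
  (v6,v4,v2) [++-] → (0.7123, -0.541425, -0.83)–(0.7123, 1.41, -0.83)  len=1.9514
  (v2,v7,v6) [-++] → (0.7123, 1.41, 0.318711)–(0.7123, 1.41, -0.83)  len=1.1487

Chained into 1 loop(s):
  loop 1: 8 segments, perimeter = 8.9600
Total perimeter = 8.960


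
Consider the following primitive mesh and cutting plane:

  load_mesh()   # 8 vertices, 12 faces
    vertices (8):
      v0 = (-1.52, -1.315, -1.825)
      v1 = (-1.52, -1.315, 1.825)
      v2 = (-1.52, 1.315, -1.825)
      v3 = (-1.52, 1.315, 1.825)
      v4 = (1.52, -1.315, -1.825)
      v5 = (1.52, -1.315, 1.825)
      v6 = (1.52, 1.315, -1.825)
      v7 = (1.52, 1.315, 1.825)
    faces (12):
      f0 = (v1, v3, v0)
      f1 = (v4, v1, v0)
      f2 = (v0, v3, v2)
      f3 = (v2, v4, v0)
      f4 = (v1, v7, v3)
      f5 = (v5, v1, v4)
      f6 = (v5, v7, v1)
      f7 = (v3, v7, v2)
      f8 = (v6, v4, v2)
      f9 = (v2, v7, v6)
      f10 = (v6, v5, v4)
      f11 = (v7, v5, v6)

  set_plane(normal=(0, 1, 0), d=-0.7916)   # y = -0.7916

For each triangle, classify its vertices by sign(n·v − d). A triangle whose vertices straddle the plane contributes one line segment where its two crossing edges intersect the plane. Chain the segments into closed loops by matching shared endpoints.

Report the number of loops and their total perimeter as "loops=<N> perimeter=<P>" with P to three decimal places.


Straddling triangles (8 of 12):
  (v1,v3,v0) [-+-] → (-1.52, -0.7916, 1.825)–(-1.52, -0.7916, -1.09861)  len=2.9236
  (v0,v3,v2) [-++] → (-1.52, -0.7916, -1.09861)–(-1.52, -0.7916, -1.825)  len=0.7264
  (v2,v4,v0) [+--] → (0.915005, -0.7916, -1.825)–(-1.52, -0.7916, -1.825)  len=2.4350
  (v1,v7,v3) [-++] → (-0.915005, -0.7916, 1.825)–(-1.52, -0.7916, 1.825)  len=0.6050
  (v5,v7,v1) [-+-] → (1.52, -0.7916, 1.825)–(-0.915005, -0.7916, 1.825)  len=2.4350
  (v6,v4,v2) [+-+] → (1.52, -0.7916, -1.825)–(0.915005, -0.7916, -1.825)  len=0.6050
  (v6,v5,v4) [+--] → (1.52, -0.7916, 1.09861)–(1.52, -0.7916, -1.825)  len=2.9236
  (v7,v5,v6) [+-+] → (1.52, -0.7916, 1.825)–(1.52, -0.7916, 1.09861)  len=0.7264

Chained into 1 loop(s):
  loop 1: 8 segments, perimeter = 13.3800
Total perimeter = 13.380

loops=1 perimeter=13.380


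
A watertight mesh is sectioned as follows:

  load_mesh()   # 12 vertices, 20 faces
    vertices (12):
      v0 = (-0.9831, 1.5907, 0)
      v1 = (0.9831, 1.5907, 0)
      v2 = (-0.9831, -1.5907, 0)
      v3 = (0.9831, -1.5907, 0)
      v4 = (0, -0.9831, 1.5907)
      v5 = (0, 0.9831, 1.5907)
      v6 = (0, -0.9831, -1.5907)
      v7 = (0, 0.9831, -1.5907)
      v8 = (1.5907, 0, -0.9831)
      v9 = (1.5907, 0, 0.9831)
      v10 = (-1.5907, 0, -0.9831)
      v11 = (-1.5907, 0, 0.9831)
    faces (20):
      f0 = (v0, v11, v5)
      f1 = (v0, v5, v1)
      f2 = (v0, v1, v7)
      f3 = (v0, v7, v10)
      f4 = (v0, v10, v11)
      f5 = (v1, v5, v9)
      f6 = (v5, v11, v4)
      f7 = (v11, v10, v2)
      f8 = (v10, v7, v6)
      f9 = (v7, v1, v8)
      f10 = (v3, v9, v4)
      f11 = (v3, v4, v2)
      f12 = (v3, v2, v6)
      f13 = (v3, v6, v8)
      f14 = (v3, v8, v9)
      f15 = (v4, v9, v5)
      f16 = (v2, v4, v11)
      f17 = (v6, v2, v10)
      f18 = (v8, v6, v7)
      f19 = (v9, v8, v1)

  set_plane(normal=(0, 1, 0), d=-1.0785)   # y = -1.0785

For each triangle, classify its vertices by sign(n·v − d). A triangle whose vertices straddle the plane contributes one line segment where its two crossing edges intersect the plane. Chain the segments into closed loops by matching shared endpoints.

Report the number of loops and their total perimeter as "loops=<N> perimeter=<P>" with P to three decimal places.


Straddling triangles (8 of 20):
  (v11,v10,v2) [++-] → (-1.17875, -1.0785, -0.316555)–(-1.17875, -1.0785, 0.316555)  len=0.6331
  (v3,v9,v4) [-++] → (1.17875, -1.0785, 0.316555)–(0.154358, -1.0785, 1.34094)  len=1.4487
  (v3,v4,v2) [-+-] → (0.154358, -1.0785, 1.34094)–(-0.154358, -1.0785, 1.34094)  len=0.3087
  (v3,v2,v6) [--+] → (-0.154358, -1.0785, -1.34094)–(0.154358, -1.0785, -1.34094)  len=0.3087
  (v3,v6,v8) [-++] → (0.154358, -1.0785, -1.34094)–(1.17875, -1.0785, -0.316555)  len=1.4487
  (v3,v8,v9) [-++] → (1.17875, -1.0785, -0.316555)–(1.17875, -1.0785, 0.316555)  len=0.6331
  (v2,v4,v11) [-++] → (-0.154358, -1.0785, 1.34094)–(-1.17875, -1.0785, 0.316555)  len=1.4487
  (v6,v2,v10) [+-+] → (-0.154358, -1.0785, -1.34094)–(-1.17875, -1.0785, -0.316555)  len=1.4487

Chained into 1 loop(s):
  loop 1: 8 segments, perimeter = 7.6785
Total perimeter = 7.678

loops=1 perimeter=7.678


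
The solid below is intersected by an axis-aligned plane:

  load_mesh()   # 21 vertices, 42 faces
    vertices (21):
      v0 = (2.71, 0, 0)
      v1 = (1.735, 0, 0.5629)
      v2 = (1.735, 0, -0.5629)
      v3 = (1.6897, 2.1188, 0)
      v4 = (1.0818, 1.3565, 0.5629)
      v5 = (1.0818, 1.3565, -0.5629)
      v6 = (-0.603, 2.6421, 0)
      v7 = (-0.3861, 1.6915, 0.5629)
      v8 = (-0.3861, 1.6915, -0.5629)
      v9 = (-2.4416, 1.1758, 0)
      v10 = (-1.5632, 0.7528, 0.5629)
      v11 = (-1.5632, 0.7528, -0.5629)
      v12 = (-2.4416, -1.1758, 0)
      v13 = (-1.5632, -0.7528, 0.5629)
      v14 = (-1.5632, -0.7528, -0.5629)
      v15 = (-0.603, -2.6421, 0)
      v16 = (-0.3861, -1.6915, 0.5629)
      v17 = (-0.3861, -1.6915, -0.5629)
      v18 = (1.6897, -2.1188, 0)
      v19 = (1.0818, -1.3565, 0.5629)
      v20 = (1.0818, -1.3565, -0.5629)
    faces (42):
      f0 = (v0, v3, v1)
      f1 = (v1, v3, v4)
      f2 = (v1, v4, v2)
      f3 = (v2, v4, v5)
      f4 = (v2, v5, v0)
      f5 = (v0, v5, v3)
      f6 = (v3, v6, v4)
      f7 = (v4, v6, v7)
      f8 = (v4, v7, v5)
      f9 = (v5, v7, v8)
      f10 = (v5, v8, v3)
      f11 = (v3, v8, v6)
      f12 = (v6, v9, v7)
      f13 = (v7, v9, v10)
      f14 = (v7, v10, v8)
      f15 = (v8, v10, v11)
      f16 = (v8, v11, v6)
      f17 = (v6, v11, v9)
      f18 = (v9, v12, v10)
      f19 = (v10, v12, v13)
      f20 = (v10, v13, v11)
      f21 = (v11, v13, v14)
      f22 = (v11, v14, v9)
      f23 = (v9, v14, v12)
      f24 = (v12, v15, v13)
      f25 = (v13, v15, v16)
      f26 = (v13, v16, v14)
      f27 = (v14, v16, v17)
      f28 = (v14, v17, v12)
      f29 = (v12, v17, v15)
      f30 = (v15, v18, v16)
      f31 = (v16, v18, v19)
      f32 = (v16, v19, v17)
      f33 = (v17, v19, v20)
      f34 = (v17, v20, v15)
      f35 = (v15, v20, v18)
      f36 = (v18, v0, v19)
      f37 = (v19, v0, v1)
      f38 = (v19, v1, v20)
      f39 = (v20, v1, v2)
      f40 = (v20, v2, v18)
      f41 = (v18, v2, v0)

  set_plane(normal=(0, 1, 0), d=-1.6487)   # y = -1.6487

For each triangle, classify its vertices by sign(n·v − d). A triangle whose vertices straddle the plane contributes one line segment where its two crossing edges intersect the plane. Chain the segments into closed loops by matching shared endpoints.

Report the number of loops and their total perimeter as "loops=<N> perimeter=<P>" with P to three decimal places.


loops=2 perimeter=9.732

Straddling triangles (14 of 42):
  (v12,v15,v13) [+-+] → (-1.84863, -1.6487, 0)–(-1.10788, -1.6487, 0.295975)  len=0.7977
  (v13,v15,v16) [+--] → (-1.10788, -1.6487, 0.295975)–(-0.43977, -1.6487, 0.5629)  len=0.7195
  (v13,v16,v14) [+-+] → (-0.43977, -1.6487, 0.5629)–(-0.43977, -1.6487, 0.511569)  len=0.0513
  (v14,v16,v17) [+--] → (-0.43977, -1.6487, 0.511569)–(-0.43977, -1.6487, -0.5629)  len=1.0745
  (v14,v17,v12) [+-+] → (-0.43977, -1.6487, -0.5629)–(-0.556694, -1.6487, -0.516183)  len=0.1259
  (v12,v17,v15) [+--] → (-0.556694, -1.6487, -0.516183)–(-1.84863, -1.6487, 0)  len=1.3912
  (v16,v18,v19) [--+] → (1.31482, -1.6487, 0.347133)–(-0.198559, -1.6487, 0.5629)  len=1.5287
  (v16,v19,v17) [-+-] → (-0.198559, -1.6487, 0.5629)–(-0.198559, -1.6487, -0.419066)  len=0.9820
  (v17,v19,v20) [-++] → (-0.198559, -1.6487, -0.419066)–(-0.198559, -1.6487, -0.5629)  len=0.1438
  (v17,v20,v15) [-+-] → (-0.198559, -1.6487, -0.5629)–(0.698867, -1.6487, -0.43496)  len=0.9065
  (v15,v20,v18) [-+-] → (0.698867, -1.6487, -0.43496)–(1.31482, -1.6487, -0.347133)  len=0.6222
  (v18,v0,v19) [-++] → (1.91607, -1.6487, 0)–(1.31482, -1.6487, 0.347133)  len=0.6943
  (v20,v2,v18) [++-] → (1.69975, -1.6487, -0.124891)–(1.31482, -1.6487, -0.347133)  len=0.4445
  (v18,v2,v0) [-++] → (1.69975, -1.6487, -0.124891)–(1.91607, -1.6487, 0)  len=0.2498

Chained into 2 loop(s):
  loop 1: 6 segments, perimeter = 4.1601
  loop 2: 8 segments, perimeter = 5.5717
Total perimeter = 9.732


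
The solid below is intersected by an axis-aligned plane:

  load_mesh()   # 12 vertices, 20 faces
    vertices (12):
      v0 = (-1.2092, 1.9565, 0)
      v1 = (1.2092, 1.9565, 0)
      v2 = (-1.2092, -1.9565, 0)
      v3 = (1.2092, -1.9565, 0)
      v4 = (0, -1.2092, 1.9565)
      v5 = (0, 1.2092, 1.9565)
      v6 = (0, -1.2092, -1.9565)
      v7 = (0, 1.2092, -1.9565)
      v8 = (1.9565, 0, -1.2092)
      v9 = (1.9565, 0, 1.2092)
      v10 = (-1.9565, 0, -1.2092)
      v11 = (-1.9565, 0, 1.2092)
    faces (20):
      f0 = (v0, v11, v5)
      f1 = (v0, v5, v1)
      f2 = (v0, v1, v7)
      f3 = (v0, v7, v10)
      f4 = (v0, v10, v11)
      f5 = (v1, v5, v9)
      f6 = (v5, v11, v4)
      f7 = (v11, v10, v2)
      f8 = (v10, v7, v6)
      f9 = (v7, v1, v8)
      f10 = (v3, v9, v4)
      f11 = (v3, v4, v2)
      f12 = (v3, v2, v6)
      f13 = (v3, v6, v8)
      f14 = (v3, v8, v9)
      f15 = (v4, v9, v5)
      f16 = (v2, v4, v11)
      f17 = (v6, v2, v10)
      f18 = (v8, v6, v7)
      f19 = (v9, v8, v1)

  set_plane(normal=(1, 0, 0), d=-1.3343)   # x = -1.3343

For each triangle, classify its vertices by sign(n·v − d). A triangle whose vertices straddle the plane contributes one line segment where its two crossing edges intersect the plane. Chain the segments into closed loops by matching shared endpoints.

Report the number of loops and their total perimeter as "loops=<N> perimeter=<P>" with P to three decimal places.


Straddling triangles (8 of 20):
  (v0,v11,v5) [+-+] → (-1.3343, 1.62898, 0.202423)–(-1.3343, 0.384546, 1.44685)  len=1.7599
  (v0,v7,v10) [++-] → (-1.3343, 0.384546, -1.44685)–(-1.3343, 1.62898, -0.202423)  len=1.7599
  (v0,v10,v11) [+--] → (-1.3343, 1.62898, -0.202423)–(-1.3343, 1.62898, 0.202423)  len=0.4048
  (v5,v11,v4) [+-+] → (-1.3343, 0.384546, 1.44685)–(-1.3343, -0.384546, 1.44685)  len=0.7691
  (v11,v10,v2) [--+] → (-1.3343, -1.62898, -0.202423)–(-1.3343, -1.62898, 0.202423)  len=0.4048
  (v10,v7,v6) [-++] → (-1.3343, 0.384546, -1.44685)–(-1.3343, -0.384546, -1.44685)  len=0.7691
  (v2,v4,v11) [++-] → (-1.3343, -0.384546, 1.44685)–(-1.3343, -1.62898, 0.202423)  len=1.7599
  (v6,v2,v10) [++-] → (-1.3343, -1.62898, -0.202423)–(-1.3343, -0.384546, -1.44685)  len=1.7599

Chained into 1 loop(s):
  loop 1: 8 segments, perimeter = 9.3874
Total perimeter = 9.387

loops=1 perimeter=9.387


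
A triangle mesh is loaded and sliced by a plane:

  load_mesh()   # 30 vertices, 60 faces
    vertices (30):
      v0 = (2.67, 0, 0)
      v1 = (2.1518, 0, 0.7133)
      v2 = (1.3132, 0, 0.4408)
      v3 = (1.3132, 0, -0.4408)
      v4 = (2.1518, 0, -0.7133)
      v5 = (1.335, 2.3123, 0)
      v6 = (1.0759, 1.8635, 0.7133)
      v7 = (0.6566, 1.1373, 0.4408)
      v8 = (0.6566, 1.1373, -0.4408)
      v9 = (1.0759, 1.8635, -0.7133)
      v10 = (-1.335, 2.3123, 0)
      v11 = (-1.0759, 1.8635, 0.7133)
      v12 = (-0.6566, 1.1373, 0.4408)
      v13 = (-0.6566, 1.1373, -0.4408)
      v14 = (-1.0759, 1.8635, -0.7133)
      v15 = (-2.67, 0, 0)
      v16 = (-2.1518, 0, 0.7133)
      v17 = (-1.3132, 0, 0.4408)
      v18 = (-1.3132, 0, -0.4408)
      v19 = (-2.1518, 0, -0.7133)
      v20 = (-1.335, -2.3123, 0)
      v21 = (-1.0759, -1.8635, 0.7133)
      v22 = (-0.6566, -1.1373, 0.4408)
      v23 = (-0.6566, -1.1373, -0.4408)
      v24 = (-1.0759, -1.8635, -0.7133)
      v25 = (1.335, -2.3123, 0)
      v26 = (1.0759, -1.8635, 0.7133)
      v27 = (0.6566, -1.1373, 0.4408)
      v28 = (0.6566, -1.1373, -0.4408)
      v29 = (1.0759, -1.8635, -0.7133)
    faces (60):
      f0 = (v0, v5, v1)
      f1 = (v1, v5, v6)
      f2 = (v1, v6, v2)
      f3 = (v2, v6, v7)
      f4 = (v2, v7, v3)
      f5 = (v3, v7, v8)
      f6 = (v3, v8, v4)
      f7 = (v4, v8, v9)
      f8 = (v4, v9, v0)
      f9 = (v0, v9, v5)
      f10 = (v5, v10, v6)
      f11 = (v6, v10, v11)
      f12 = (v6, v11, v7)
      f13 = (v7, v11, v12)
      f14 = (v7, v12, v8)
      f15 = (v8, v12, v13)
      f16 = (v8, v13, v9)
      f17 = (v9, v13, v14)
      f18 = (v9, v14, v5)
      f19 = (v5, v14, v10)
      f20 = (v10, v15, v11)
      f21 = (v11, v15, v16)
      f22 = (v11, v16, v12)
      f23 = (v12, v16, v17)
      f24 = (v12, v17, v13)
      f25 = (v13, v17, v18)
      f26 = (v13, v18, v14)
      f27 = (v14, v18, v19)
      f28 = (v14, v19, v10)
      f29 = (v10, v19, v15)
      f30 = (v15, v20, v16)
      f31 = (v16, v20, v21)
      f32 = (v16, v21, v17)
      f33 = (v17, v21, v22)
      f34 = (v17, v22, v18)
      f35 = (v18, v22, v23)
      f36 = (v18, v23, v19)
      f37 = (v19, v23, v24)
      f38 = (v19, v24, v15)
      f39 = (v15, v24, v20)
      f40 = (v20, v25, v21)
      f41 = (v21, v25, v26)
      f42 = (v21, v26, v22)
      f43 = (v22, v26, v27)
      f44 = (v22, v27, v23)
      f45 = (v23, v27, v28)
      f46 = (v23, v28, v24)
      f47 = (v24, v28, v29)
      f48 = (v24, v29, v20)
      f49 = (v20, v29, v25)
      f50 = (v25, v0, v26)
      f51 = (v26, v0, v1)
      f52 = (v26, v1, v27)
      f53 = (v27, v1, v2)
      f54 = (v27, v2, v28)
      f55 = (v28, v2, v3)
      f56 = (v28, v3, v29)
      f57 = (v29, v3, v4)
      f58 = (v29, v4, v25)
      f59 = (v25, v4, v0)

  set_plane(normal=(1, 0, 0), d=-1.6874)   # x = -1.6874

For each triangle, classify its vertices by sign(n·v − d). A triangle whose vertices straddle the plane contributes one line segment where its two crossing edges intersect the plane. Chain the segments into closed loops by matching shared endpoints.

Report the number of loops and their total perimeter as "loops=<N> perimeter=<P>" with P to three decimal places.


loops=1 perimeter=7.859

Straddling triangles (14 of 60):
  (v10,v15,v11) [+-+] → (-1.6874, 1.70192, 0)–(-1.6874, 1.14866, 0.439677)  len=0.7067
  (v11,v15,v16) [+--] → (-1.6874, 1.14866, 0.439677)–(-1.6874, 0.804359, 0.7133)  len=0.4398
  (v11,v16,v12) [+-+] → (-1.6874, 0.804359, 0.7133)–(-1.6874, 0.353238, 0.628663)  len=0.4590
  (v12,v16,v17) [+-+] → (-1.6874, 0.353238, 0.628663)–(-1.6874, 0, 0.562395)  len=0.3594
  (v14,v18,v19) [++-] → (-1.6874, 0, -0.562395)–(-1.6874, 0.804359, -0.7133)  len=0.8184
  (v14,v19,v10) [+-+] → (-1.6874, 0.804359, -0.7133)–(-1.6874, 1.31468, -0.307746)  len=0.6518
  (v10,v19,v15) [+--] → (-1.6874, 1.31468, -0.307746)–(-1.6874, 1.70192, 0)  len=0.4946
  (v15,v20,v16) [-+-] → (-1.6874, -1.70192, 0)–(-1.6874, -1.31468, 0.307746)  len=0.4946
  (v16,v20,v21) [-++] → (-1.6874, -1.31468, 0.307746)–(-1.6874, -0.804359, 0.7133)  len=0.6518
  (v16,v21,v17) [-++] → (-1.6874, -0.804359, 0.7133)–(-1.6874, 0, 0.562395)  len=0.8184
  (v18,v23,v19) [++-] → (-1.6874, -0.353238, -0.628663)–(-1.6874, 0, -0.562395)  len=0.3594
  (v19,v23,v24) [-++] → (-1.6874, -0.353238, -0.628663)–(-1.6874, -0.804359, -0.7133)  len=0.4590
  (v19,v24,v15) [-+-] → (-1.6874, -0.804359, -0.7133)–(-1.6874, -1.14866, -0.439677)  len=0.4398
  (v15,v24,v20) [-++] → (-1.6874, -1.14866, -0.439677)–(-1.6874, -1.70192, 0)  len=0.7067

Chained into 1 loop(s):
  loop 1: 14 segments, perimeter = 7.8595
Total perimeter = 7.859
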